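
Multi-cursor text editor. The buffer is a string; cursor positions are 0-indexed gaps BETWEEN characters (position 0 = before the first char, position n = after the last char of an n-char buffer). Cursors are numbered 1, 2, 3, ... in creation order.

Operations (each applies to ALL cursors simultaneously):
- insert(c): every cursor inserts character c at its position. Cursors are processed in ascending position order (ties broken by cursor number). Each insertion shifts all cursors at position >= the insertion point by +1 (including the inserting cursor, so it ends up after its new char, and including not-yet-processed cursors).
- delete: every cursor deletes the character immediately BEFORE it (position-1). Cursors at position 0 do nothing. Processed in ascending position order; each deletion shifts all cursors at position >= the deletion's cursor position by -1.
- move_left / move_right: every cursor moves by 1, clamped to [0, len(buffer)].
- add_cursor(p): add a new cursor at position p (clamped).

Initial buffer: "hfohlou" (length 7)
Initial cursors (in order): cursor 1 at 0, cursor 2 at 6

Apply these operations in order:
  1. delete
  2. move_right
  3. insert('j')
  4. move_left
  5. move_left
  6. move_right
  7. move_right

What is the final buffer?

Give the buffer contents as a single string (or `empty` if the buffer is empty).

Answer: hjfohluj

Derivation:
After op 1 (delete): buffer="hfohlu" (len 6), cursors c1@0 c2@5, authorship ......
After op 2 (move_right): buffer="hfohlu" (len 6), cursors c1@1 c2@6, authorship ......
After op 3 (insert('j')): buffer="hjfohluj" (len 8), cursors c1@2 c2@8, authorship .1.....2
After op 4 (move_left): buffer="hjfohluj" (len 8), cursors c1@1 c2@7, authorship .1.....2
After op 5 (move_left): buffer="hjfohluj" (len 8), cursors c1@0 c2@6, authorship .1.....2
After op 6 (move_right): buffer="hjfohluj" (len 8), cursors c1@1 c2@7, authorship .1.....2
After op 7 (move_right): buffer="hjfohluj" (len 8), cursors c1@2 c2@8, authorship .1.....2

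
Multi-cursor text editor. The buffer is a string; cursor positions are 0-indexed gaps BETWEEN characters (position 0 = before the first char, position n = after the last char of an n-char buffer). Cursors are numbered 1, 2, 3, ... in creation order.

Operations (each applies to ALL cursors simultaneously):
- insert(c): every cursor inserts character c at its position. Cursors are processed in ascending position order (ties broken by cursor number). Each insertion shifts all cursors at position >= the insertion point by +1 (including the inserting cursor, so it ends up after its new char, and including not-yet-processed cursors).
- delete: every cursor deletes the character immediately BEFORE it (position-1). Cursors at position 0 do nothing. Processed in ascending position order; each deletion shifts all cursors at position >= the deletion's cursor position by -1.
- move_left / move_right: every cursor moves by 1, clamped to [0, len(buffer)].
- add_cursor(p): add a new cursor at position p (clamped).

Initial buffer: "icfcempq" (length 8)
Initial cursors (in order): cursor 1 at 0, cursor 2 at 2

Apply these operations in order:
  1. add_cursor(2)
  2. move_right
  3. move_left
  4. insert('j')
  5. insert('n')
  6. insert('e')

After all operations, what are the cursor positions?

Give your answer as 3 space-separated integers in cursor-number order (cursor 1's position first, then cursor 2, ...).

After op 1 (add_cursor(2)): buffer="icfcempq" (len 8), cursors c1@0 c2@2 c3@2, authorship ........
After op 2 (move_right): buffer="icfcempq" (len 8), cursors c1@1 c2@3 c3@3, authorship ........
After op 3 (move_left): buffer="icfcempq" (len 8), cursors c1@0 c2@2 c3@2, authorship ........
After op 4 (insert('j')): buffer="jicjjfcempq" (len 11), cursors c1@1 c2@5 c3@5, authorship 1..23......
After op 5 (insert('n')): buffer="jnicjjnnfcempq" (len 14), cursors c1@2 c2@8 c3@8, authorship 11..2323......
After op 6 (insert('e')): buffer="jneicjjnneefcempq" (len 17), cursors c1@3 c2@11 c3@11, authorship 111..232323......

Answer: 3 11 11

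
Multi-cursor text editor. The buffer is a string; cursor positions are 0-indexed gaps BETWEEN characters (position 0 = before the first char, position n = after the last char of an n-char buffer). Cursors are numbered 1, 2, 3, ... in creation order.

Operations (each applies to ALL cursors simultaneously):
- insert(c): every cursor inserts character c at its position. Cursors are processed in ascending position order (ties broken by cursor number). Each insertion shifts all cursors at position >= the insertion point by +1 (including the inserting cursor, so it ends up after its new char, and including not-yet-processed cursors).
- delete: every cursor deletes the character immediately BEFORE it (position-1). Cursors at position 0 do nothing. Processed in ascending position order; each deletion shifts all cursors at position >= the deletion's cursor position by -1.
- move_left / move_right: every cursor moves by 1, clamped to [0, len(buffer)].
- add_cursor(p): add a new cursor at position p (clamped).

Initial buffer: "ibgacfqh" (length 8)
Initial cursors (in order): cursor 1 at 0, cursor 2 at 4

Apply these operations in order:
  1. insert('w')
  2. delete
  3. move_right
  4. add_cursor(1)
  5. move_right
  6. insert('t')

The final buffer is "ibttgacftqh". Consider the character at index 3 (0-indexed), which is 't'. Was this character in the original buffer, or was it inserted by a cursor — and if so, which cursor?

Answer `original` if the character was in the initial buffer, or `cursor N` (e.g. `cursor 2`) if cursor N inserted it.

Answer: cursor 3

Derivation:
After op 1 (insert('w')): buffer="wibgawcfqh" (len 10), cursors c1@1 c2@6, authorship 1....2....
After op 2 (delete): buffer="ibgacfqh" (len 8), cursors c1@0 c2@4, authorship ........
After op 3 (move_right): buffer="ibgacfqh" (len 8), cursors c1@1 c2@5, authorship ........
After op 4 (add_cursor(1)): buffer="ibgacfqh" (len 8), cursors c1@1 c3@1 c2@5, authorship ........
After op 5 (move_right): buffer="ibgacfqh" (len 8), cursors c1@2 c3@2 c2@6, authorship ........
After op 6 (insert('t')): buffer="ibttgacftqh" (len 11), cursors c1@4 c3@4 c2@9, authorship ..13....2..
Authorship (.=original, N=cursor N): . . 1 3 . . . . 2 . .
Index 3: author = 3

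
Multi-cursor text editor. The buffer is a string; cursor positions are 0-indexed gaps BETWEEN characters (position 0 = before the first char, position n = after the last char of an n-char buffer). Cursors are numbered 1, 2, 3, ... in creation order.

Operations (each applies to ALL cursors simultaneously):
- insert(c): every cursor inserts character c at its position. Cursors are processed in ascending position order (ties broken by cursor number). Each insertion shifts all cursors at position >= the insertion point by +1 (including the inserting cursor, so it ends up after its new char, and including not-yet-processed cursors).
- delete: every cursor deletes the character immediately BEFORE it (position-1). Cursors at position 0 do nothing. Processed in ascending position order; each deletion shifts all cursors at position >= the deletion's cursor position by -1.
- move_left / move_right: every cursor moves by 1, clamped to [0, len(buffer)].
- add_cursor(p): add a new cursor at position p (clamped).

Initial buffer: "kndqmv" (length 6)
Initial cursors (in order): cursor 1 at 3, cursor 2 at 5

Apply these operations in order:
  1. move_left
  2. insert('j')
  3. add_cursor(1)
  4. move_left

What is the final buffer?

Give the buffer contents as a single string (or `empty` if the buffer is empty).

After op 1 (move_left): buffer="kndqmv" (len 6), cursors c1@2 c2@4, authorship ......
After op 2 (insert('j')): buffer="knjdqjmv" (len 8), cursors c1@3 c2@6, authorship ..1..2..
After op 3 (add_cursor(1)): buffer="knjdqjmv" (len 8), cursors c3@1 c1@3 c2@6, authorship ..1..2..
After op 4 (move_left): buffer="knjdqjmv" (len 8), cursors c3@0 c1@2 c2@5, authorship ..1..2..

Answer: knjdqjmv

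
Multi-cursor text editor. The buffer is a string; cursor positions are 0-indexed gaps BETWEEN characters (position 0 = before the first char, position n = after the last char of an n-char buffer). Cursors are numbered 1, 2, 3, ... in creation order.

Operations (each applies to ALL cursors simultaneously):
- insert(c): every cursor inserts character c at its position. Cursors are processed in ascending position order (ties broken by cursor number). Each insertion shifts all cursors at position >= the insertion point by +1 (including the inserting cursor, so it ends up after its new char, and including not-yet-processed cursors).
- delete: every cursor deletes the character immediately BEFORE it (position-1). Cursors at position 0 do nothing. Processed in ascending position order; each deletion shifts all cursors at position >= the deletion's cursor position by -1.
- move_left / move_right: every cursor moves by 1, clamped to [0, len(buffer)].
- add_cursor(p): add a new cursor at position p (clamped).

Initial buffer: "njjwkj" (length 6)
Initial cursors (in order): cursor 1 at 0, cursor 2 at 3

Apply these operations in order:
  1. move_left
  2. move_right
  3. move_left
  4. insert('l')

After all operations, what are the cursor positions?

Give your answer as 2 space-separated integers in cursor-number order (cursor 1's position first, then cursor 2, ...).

After op 1 (move_left): buffer="njjwkj" (len 6), cursors c1@0 c2@2, authorship ......
After op 2 (move_right): buffer="njjwkj" (len 6), cursors c1@1 c2@3, authorship ......
After op 3 (move_left): buffer="njjwkj" (len 6), cursors c1@0 c2@2, authorship ......
After op 4 (insert('l')): buffer="lnjljwkj" (len 8), cursors c1@1 c2@4, authorship 1..2....

Answer: 1 4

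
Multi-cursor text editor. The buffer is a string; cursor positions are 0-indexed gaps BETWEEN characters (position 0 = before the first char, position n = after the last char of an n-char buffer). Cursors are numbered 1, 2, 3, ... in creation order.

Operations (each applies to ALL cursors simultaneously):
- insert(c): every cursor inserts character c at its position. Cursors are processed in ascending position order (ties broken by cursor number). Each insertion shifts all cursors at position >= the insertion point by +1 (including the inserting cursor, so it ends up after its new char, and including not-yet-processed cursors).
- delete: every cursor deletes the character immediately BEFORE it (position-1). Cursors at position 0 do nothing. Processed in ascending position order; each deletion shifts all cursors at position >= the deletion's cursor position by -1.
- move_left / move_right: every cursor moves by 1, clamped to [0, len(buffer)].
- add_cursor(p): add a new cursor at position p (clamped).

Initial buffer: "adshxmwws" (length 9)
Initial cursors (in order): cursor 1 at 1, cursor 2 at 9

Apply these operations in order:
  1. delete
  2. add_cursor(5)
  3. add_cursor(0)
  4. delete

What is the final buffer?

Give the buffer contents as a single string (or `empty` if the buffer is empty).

After op 1 (delete): buffer="dshxmww" (len 7), cursors c1@0 c2@7, authorship .......
After op 2 (add_cursor(5)): buffer="dshxmww" (len 7), cursors c1@0 c3@5 c2@7, authorship .......
After op 3 (add_cursor(0)): buffer="dshxmww" (len 7), cursors c1@0 c4@0 c3@5 c2@7, authorship .......
After op 4 (delete): buffer="dshxw" (len 5), cursors c1@0 c4@0 c3@4 c2@5, authorship .....

Answer: dshxw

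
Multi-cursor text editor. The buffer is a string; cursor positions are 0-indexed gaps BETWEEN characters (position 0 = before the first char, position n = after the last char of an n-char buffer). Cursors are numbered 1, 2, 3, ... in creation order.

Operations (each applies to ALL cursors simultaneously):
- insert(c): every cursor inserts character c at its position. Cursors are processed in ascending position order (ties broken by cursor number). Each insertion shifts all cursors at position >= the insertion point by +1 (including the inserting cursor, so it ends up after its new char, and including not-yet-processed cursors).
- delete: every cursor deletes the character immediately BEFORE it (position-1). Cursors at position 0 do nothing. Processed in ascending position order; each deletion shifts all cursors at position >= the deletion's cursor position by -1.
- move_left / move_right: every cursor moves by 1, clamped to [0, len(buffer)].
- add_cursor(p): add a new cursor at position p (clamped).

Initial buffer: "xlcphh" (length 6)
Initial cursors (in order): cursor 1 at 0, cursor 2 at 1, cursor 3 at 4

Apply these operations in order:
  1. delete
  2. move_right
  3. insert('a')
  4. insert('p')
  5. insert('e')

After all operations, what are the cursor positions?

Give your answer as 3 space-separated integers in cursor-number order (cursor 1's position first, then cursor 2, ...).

After op 1 (delete): buffer="lchh" (len 4), cursors c1@0 c2@0 c3@2, authorship ....
After op 2 (move_right): buffer="lchh" (len 4), cursors c1@1 c2@1 c3@3, authorship ....
After op 3 (insert('a')): buffer="laachah" (len 7), cursors c1@3 c2@3 c3@6, authorship .12..3.
After op 4 (insert('p')): buffer="laappchaph" (len 10), cursors c1@5 c2@5 c3@9, authorship .1212..33.
After op 5 (insert('e')): buffer="laappeechapeh" (len 13), cursors c1@7 c2@7 c3@12, authorship .121212..333.

Answer: 7 7 12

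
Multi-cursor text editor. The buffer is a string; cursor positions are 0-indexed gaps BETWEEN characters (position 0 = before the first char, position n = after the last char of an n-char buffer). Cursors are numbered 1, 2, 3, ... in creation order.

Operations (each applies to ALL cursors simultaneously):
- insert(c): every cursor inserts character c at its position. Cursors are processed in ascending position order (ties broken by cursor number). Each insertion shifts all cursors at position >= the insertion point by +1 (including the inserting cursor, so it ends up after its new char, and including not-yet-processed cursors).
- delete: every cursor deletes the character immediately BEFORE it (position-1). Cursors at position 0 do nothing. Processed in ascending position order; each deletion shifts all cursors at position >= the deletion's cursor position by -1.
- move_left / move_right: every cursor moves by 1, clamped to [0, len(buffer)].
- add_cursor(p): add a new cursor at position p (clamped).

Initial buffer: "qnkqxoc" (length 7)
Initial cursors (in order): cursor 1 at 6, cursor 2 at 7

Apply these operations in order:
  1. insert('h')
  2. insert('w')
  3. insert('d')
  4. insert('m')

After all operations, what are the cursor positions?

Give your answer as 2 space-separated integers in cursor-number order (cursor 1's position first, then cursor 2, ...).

After op 1 (insert('h')): buffer="qnkqxohch" (len 9), cursors c1@7 c2@9, authorship ......1.2
After op 2 (insert('w')): buffer="qnkqxohwchw" (len 11), cursors c1@8 c2@11, authorship ......11.22
After op 3 (insert('d')): buffer="qnkqxohwdchwd" (len 13), cursors c1@9 c2@13, authorship ......111.222
After op 4 (insert('m')): buffer="qnkqxohwdmchwdm" (len 15), cursors c1@10 c2@15, authorship ......1111.2222

Answer: 10 15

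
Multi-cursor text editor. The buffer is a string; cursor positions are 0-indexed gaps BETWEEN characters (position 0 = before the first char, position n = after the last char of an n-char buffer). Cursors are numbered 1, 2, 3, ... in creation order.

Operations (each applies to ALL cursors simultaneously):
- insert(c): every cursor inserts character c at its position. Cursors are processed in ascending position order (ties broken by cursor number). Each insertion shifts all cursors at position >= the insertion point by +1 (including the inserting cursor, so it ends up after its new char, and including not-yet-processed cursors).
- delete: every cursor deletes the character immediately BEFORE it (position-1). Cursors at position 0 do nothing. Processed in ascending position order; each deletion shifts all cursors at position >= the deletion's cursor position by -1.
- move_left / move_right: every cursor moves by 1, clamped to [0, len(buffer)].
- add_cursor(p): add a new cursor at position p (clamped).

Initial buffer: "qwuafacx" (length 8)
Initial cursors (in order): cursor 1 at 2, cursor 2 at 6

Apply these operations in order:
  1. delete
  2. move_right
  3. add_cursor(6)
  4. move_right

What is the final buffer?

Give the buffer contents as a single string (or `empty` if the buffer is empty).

After op 1 (delete): buffer="quafcx" (len 6), cursors c1@1 c2@4, authorship ......
After op 2 (move_right): buffer="quafcx" (len 6), cursors c1@2 c2@5, authorship ......
After op 3 (add_cursor(6)): buffer="quafcx" (len 6), cursors c1@2 c2@5 c3@6, authorship ......
After op 4 (move_right): buffer="quafcx" (len 6), cursors c1@3 c2@6 c3@6, authorship ......

Answer: quafcx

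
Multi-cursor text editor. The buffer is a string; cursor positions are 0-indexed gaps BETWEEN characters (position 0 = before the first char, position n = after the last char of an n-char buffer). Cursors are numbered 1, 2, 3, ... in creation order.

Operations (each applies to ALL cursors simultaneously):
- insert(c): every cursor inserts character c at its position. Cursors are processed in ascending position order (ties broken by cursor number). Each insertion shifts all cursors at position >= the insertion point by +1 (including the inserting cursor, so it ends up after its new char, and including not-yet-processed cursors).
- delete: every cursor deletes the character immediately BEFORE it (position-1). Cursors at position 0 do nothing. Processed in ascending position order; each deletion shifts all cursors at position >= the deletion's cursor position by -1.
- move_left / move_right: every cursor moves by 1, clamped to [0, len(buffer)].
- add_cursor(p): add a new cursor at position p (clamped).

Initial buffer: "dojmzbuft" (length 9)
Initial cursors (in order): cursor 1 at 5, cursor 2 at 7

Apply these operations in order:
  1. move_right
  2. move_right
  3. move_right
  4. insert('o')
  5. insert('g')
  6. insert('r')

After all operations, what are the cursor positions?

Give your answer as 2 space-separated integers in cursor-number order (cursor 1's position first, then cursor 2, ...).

Answer: 11 15

Derivation:
After op 1 (move_right): buffer="dojmzbuft" (len 9), cursors c1@6 c2@8, authorship .........
After op 2 (move_right): buffer="dojmzbuft" (len 9), cursors c1@7 c2@9, authorship .........
After op 3 (move_right): buffer="dojmzbuft" (len 9), cursors c1@8 c2@9, authorship .........
After op 4 (insert('o')): buffer="dojmzbufoto" (len 11), cursors c1@9 c2@11, authorship ........1.2
After op 5 (insert('g')): buffer="dojmzbufogtog" (len 13), cursors c1@10 c2@13, authorship ........11.22
After op 6 (insert('r')): buffer="dojmzbufogrtogr" (len 15), cursors c1@11 c2@15, authorship ........111.222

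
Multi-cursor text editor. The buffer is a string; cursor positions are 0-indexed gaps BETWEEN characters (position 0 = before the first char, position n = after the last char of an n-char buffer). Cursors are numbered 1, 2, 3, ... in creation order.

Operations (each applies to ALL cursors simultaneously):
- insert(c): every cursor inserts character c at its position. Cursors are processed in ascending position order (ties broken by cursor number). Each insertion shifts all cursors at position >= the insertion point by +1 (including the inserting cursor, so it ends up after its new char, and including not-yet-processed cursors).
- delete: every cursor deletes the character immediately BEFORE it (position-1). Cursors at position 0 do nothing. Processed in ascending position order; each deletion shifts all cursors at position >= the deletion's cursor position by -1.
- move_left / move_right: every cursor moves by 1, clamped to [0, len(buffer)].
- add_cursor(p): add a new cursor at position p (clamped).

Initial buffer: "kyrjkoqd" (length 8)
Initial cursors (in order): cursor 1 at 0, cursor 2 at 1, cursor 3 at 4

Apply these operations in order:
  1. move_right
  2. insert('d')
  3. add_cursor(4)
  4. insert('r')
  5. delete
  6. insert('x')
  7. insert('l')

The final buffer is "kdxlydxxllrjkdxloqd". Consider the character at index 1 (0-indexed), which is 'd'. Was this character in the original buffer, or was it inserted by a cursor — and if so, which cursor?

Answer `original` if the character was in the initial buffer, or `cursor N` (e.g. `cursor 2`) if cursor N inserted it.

After op 1 (move_right): buffer="kyrjkoqd" (len 8), cursors c1@1 c2@2 c3@5, authorship ........
After op 2 (insert('d')): buffer="kdydrjkdoqd" (len 11), cursors c1@2 c2@4 c3@8, authorship .1.2...3...
After op 3 (add_cursor(4)): buffer="kdydrjkdoqd" (len 11), cursors c1@2 c2@4 c4@4 c3@8, authorship .1.2...3...
After op 4 (insert('r')): buffer="kdrydrrrjkdroqd" (len 15), cursors c1@3 c2@7 c4@7 c3@12, authorship .11.224...33...
After op 5 (delete): buffer="kdydrjkdoqd" (len 11), cursors c1@2 c2@4 c4@4 c3@8, authorship .1.2...3...
After op 6 (insert('x')): buffer="kdxydxxrjkdxoqd" (len 15), cursors c1@3 c2@7 c4@7 c3@12, authorship .11.224...33...
After op 7 (insert('l')): buffer="kdxlydxxllrjkdxloqd" (len 19), cursors c1@4 c2@10 c4@10 c3@16, authorship .111.22424...333...
Authorship (.=original, N=cursor N): . 1 1 1 . 2 2 4 2 4 . . . 3 3 3 . . .
Index 1: author = 1

Answer: cursor 1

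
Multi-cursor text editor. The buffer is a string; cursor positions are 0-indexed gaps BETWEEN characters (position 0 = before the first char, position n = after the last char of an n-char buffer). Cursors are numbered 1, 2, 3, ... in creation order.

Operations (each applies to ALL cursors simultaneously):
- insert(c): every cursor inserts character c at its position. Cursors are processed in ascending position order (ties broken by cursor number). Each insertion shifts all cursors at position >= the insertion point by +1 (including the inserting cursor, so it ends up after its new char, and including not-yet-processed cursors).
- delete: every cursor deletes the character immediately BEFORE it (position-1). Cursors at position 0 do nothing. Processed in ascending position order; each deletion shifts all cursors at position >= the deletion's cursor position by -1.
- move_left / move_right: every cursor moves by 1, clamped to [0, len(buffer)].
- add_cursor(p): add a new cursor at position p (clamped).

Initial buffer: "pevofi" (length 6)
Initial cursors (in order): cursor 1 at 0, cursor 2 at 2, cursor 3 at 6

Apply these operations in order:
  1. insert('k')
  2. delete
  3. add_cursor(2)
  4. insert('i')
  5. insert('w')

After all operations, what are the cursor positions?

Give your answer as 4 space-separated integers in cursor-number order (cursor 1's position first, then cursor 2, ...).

Answer: 2 8 14 8

Derivation:
After op 1 (insert('k')): buffer="kpekvofik" (len 9), cursors c1@1 c2@4 c3@9, authorship 1..2....3
After op 2 (delete): buffer="pevofi" (len 6), cursors c1@0 c2@2 c3@6, authorship ......
After op 3 (add_cursor(2)): buffer="pevofi" (len 6), cursors c1@0 c2@2 c4@2 c3@6, authorship ......
After op 4 (insert('i')): buffer="ipeiivofii" (len 10), cursors c1@1 c2@5 c4@5 c3@10, authorship 1..24....3
After op 5 (insert('w')): buffer="iwpeiiwwvofiiw" (len 14), cursors c1@2 c2@8 c4@8 c3@14, authorship 11..2424....33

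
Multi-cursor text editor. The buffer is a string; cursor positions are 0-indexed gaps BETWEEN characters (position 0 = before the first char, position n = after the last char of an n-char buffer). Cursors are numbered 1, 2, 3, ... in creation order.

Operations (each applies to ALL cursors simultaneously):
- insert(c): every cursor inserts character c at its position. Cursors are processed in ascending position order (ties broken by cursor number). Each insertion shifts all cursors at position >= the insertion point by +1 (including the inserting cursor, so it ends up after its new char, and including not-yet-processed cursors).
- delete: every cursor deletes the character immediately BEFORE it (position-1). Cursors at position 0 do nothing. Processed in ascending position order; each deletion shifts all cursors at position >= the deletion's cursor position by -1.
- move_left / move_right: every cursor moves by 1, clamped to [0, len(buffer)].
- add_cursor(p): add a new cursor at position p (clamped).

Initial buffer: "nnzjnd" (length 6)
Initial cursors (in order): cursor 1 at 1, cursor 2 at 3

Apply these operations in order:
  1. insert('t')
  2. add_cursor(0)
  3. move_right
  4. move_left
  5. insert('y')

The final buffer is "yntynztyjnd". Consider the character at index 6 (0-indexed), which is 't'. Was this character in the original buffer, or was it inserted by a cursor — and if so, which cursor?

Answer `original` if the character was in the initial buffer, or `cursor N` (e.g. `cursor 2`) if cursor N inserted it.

After op 1 (insert('t')): buffer="ntnztjnd" (len 8), cursors c1@2 c2@5, authorship .1..2...
After op 2 (add_cursor(0)): buffer="ntnztjnd" (len 8), cursors c3@0 c1@2 c2@5, authorship .1..2...
After op 3 (move_right): buffer="ntnztjnd" (len 8), cursors c3@1 c1@3 c2@6, authorship .1..2...
After op 4 (move_left): buffer="ntnztjnd" (len 8), cursors c3@0 c1@2 c2@5, authorship .1..2...
After op 5 (insert('y')): buffer="yntynztyjnd" (len 11), cursors c3@1 c1@4 c2@8, authorship 3.11..22...
Authorship (.=original, N=cursor N): 3 . 1 1 . . 2 2 . . .
Index 6: author = 2

Answer: cursor 2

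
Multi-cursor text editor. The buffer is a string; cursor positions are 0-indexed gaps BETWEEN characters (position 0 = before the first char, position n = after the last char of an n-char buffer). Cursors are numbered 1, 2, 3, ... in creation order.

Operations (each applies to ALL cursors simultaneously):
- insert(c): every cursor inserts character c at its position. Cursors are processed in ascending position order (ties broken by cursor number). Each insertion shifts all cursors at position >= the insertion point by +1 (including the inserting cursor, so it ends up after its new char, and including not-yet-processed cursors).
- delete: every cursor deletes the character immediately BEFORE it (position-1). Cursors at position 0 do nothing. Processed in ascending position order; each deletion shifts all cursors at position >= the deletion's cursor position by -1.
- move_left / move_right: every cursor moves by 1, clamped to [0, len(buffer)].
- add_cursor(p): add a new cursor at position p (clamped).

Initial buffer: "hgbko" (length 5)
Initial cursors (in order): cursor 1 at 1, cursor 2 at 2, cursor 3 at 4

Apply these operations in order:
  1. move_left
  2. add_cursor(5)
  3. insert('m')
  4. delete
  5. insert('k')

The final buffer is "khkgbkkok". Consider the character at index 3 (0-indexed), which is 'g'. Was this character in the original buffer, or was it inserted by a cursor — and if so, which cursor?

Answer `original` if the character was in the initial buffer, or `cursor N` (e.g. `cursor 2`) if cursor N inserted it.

After op 1 (move_left): buffer="hgbko" (len 5), cursors c1@0 c2@1 c3@3, authorship .....
After op 2 (add_cursor(5)): buffer="hgbko" (len 5), cursors c1@0 c2@1 c3@3 c4@5, authorship .....
After op 3 (insert('m')): buffer="mhmgbmkom" (len 9), cursors c1@1 c2@3 c3@6 c4@9, authorship 1.2..3..4
After op 4 (delete): buffer="hgbko" (len 5), cursors c1@0 c2@1 c3@3 c4@5, authorship .....
After op 5 (insert('k')): buffer="khkgbkkok" (len 9), cursors c1@1 c2@3 c3@6 c4@9, authorship 1.2..3..4
Authorship (.=original, N=cursor N): 1 . 2 . . 3 . . 4
Index 3: author = original

Answer: original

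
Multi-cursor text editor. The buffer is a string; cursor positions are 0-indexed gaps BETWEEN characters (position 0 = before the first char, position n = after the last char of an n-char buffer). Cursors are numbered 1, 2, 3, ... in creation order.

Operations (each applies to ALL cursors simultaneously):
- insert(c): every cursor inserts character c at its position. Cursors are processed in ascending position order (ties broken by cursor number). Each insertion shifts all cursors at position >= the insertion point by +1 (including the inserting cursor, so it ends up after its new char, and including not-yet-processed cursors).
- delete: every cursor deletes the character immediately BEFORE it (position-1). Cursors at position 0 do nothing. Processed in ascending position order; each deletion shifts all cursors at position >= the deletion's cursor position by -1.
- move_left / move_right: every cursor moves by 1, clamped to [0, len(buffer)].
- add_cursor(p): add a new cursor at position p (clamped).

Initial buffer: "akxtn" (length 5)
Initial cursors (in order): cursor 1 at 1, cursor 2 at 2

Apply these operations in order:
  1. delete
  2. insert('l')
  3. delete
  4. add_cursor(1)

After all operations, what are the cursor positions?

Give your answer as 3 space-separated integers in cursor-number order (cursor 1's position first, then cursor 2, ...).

Answer: 0 0 1

Derivation:
After op 1 (delete): buffer="xtn" (len 3), cursors c1@0 c2@0, authorship ...
After op 2 (insert('l')): buffer="llxtn" (len 5), cursors c1@2 c2@2, authorship 12...
After op 3 (delete): buffer="xtn" (len 3), cursors c1@0 c2@0, authorship ...
After op 4 (add_cursor(1)): buffer="xtn" (len 3), cursors c1@0 c2@0 c3@1, authorship ...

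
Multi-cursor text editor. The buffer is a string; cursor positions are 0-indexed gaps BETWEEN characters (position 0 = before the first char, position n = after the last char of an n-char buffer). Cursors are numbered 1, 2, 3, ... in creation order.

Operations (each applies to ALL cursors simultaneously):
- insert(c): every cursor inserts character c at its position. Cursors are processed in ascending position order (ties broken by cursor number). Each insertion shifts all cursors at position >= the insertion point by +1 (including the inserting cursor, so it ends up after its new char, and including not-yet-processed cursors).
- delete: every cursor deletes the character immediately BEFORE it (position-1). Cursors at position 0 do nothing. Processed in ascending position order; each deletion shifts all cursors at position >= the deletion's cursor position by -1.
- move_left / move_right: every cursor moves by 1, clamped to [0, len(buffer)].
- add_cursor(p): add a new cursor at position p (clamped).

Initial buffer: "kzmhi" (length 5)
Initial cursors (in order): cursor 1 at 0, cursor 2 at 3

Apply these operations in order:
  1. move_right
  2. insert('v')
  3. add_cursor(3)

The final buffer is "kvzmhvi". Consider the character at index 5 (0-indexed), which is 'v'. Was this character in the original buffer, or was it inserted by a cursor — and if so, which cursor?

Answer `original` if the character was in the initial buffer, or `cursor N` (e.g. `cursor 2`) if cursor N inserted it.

Answer: cursor 2

Derivation:
After op 1 (move_right): buffer="kzmhi" (len 5), cursors c1@1 c2@4, authorship .....
After op 2 (insert('v')): buffer="kvzmhvi" (len 7), cursors c1@2 c2@6, authorship .1...2.
After op 3 (add_cursor(3)): buffer="kvzmhvi" (len 7), cursors c1@2 c3@3 c2@6, authorship .1...2.
Authorship (.=original, N=cursor N): . 1 . . . 2 .
Index 5: author = 2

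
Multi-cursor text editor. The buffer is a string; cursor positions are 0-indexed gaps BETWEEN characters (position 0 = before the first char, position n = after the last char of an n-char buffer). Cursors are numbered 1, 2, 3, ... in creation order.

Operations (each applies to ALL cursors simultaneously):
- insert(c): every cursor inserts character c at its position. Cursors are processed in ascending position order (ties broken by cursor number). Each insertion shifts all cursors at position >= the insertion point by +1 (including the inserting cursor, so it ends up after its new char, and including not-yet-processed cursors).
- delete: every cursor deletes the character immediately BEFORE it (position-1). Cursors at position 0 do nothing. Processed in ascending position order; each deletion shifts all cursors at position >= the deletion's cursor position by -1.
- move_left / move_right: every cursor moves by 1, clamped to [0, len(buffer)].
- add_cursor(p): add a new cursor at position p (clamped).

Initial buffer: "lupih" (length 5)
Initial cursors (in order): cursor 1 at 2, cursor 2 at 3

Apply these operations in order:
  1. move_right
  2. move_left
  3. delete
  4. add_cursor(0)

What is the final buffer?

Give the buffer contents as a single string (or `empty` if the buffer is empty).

After op 1 (move_right): buffer="lupih" (len 5), cursors c1@3 c2@4, authorship .....
After op 2 (move_left): buffer="lupih" (len 5), cursors c1@2 c2@3, authorship .....
After op 3 (delete): buffer="lih" (len 3), cursors c1@1 c2@1, authorship ...
After op 4 (add_cursor(0)): buffer="lih" (len 3), cursors c3@0 c1@1 c2@1, authorship ...

Answer: lih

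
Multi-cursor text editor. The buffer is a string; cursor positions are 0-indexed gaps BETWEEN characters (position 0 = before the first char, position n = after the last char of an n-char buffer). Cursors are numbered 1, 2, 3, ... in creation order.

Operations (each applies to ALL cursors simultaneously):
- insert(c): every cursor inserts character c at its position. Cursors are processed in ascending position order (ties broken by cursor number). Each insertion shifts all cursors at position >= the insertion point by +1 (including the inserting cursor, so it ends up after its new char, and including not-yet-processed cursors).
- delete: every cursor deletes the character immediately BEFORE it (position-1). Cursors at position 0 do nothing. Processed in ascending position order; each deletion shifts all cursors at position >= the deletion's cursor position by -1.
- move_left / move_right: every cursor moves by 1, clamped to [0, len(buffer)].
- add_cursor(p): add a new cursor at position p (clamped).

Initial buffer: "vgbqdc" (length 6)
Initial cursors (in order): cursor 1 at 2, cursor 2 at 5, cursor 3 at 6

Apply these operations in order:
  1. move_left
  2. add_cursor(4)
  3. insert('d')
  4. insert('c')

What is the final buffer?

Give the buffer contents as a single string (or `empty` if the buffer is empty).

Answer: vdcgbqddccddcc

Derivation:
After op 1 (move_left): buffer="vgbqdc" (len 6), cursors c1@1 c2@4 c3@5, authorship ......
After op 2 (add_cursor(4)): buffer="vgbqdc" (len 6), cursors c1@1 c2@4 c4@4 c3@5, authorship ......
After op 3 (insert('d')): buffer="vdgbqddddc" (len 10), cursors c1@2 c2@7 c4@7 c3@9, authorship .1...24.3.
After op 4 (insert('c')): buffer="vdcgbqddccddcc" (len 14), cursors c1@3 c2@10 c4@10 c3@13, authorship .11...2424.33.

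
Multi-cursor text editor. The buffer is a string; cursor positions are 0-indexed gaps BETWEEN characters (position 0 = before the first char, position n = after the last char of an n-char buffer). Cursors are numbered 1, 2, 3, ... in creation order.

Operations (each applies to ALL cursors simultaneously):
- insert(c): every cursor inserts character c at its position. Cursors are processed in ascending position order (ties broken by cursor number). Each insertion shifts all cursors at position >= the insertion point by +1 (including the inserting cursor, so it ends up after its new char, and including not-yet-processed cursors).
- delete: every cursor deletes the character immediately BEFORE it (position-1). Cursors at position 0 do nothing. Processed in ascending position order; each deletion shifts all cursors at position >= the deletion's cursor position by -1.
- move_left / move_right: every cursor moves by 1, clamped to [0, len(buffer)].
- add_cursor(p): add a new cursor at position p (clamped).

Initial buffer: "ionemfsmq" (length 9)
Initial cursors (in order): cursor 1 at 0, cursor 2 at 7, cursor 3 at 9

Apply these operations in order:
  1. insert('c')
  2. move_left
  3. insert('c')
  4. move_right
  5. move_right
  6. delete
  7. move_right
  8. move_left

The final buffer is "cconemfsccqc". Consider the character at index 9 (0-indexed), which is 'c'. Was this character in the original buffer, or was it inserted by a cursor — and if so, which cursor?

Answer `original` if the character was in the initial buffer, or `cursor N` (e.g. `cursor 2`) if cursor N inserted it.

After op 1 (insert('c')): buffer="cionemfscmqc" (len 12), cursors c1@1 c2@9 c3@12, authorship 1.......2..3
After op 2 (move_left): buffer="cionemfscmqc" (len 12), cursors c1@0 c2@8 c3@11, authorship 1.......2..3
After op 3 (insert('c')): buffer="ccionemfsccmqcc" (len 15), cursors c1@1 c2@10 c3@14, authorship 11.......22..33
After op 4 (move_right): buffer="ccionemfsccmqcc" (len 15), cursors c1@2 c2@11 c3@15, authorship 11.......22..33
After op 5 (move_right): buffer="ccionemfsccmqcc" (len 15), cursors c1@3 c2@12 c3@15, authorship 11.......22..33
After op 6 (delete): buffer="cconemfsccqc" (len 12), cursors c1@2 c2@10 c3@12, authorship 11......22.3
After op 7 (move_right): buffer="cconemfsccqc" (len 12), cursors c1@3 c2@11 c3@12, authorship 11......22.3
After op 8 (move_left): buffer="cconemfsccqc" (len 12), cursors c1@2 c2@10 c3@11, authorship 11......22.3
Authorship (.=original, N=cursor N): 1 1 . . . . . . 2 2 . 3
Index 9: author = 2

Answer: cursor 2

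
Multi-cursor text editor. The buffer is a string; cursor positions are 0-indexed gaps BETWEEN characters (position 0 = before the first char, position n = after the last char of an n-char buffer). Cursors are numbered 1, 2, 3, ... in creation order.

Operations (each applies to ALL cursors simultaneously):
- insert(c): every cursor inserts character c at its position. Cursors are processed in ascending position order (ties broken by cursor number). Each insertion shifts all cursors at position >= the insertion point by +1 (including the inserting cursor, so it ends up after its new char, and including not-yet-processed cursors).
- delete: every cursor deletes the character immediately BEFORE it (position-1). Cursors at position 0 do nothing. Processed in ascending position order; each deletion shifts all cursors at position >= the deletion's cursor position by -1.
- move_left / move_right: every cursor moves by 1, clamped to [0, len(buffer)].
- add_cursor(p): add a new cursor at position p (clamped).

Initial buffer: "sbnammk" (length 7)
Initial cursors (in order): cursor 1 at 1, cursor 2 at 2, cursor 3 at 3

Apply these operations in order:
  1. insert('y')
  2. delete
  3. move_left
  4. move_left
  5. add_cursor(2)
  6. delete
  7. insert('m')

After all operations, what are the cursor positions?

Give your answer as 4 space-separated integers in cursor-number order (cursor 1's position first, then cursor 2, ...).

After op 1 (insert('y')): buffer="sybynyammk" (len 10), cursors c1@2 c2@4 c3@6, authorship .1.2.3....
After op 2 (delete): buffer="sbnammk" (len 7), cursors c1@1 c2@2 c3@3, authorship .......
After op 3 (move_left): buffer="sbnammk" (len 7), cursors c1@0 c2@1 c3@2, authorship .......
After op 4 (move_left): buffer="sbnammk" (len 7), cursors c1@0 c2@0 c3@1, authorship .......
After op 5 (add_cursor(2)): buffer="sbnammk" (len 7), cursors c1@0 c2@0 c3@1 c4@2, authorship .......
After op 6 (delete): buffer="nammk" (len 5), cursors c1@0 c2@0 c3@0 c4@0, authorship .....
After op 7 (insert('m')): buffer="mmmmnammk" (len 9), cursors c1@4 c2@4 c3@4 c4@4, authorship 1234.....

Answer: 4 4 4 4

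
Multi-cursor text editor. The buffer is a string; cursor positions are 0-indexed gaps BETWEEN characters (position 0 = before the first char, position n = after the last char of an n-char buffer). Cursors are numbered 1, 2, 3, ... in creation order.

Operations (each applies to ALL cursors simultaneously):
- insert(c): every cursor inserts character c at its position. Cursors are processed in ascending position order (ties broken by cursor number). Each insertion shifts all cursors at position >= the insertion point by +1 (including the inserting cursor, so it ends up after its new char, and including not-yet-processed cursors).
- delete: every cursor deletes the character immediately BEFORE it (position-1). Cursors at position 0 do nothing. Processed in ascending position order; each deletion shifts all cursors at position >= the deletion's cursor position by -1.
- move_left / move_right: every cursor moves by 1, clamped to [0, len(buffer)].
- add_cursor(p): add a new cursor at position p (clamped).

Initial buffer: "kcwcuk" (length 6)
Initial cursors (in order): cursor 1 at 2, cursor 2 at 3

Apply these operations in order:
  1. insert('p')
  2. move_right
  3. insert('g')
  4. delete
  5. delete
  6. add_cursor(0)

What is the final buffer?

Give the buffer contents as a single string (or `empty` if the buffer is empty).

Answer: kcppuk

Derivation:
After op 1 (insert('p')): buffer="kcpwpcuk" (len 8), cursors c1@3 c2@5, authorship ..1.2...
After op 2 (move_right): buffer="kcpwpcuk" (len 8), cursors c1@4 c2@6, authorship ..1.2...
After op 3 (insert('g')): buffer="kcpwgpcguk" (len 10), cursors c1@5 c2@8, authorship ..1.12.2..
After op 4 (delete): buffer="kcpwpcuk" (len 8), cursors c1@4 c2@6, authorship ..1.2...
After op 5 (delete): buffer="kcppuk" (len 6), cursors c1@3 c2@4, authorship ..12..
After op 6 (add_cursor(0)): buffer="kcppuk" (len 6), cursors c3@0 c1@3 c2@4, authorship ..12..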